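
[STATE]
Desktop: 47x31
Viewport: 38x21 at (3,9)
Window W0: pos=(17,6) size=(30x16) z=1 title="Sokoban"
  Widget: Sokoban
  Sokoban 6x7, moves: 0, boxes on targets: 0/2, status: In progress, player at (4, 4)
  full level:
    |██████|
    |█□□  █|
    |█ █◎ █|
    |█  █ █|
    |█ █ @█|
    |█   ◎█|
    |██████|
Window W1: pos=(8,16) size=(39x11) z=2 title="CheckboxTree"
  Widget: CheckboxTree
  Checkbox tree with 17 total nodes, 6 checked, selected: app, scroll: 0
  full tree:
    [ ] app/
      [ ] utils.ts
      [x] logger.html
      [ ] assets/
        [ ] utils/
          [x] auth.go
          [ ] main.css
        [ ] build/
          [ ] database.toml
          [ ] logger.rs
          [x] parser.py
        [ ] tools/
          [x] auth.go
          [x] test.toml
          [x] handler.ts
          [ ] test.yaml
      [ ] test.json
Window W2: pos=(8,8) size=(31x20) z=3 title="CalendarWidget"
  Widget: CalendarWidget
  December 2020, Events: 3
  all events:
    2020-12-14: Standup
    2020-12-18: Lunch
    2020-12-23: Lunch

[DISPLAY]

     ┃ CalendarWidget              ┃  
     ┠─────────────────────────────┨  
     ┃        December 2020        ┃  
     ┃Mo Tu We Th Fr Sa Su         ┃  
     ┃    1  2  3  4  5  6         ┃  
     ┃ 7  8  9 10 11 12 13         ┃  
     ┃14* 15 16 17 18* 19 20       ┃  
     ┃21 22 23* 24 25 26 27        ┃━━
     ┃28 29 30 31                  ┃  
     ┃                             ┃──
     ┃                             ┃  
     ┃                             ┃  
     ┃                             ┃  
     ┃                             ┃  
     ┃                             ┃  
     ┃                             ┃  
     ┃                             ┃  
     ┃                             ┃━━
     ┗━━━━━━━━━━━━━━━━━━━━━━━━━━━━━┛  
                                      
                                      


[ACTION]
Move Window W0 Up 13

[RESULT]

     ┃ CalendarWidget              ┃  
     ┠─────────────────────────────┨  
     ┃        December 2020        ┃  
     ┃Mo Tu We Th Fr Sa Su         ┃  
     ┃    1  2  3  4  5  6         ┃  
     ┃ 7  8  9 10 11 12 13         ┃  
     ┃14* 15 16 17 18* 19 20       ┃━━
     ┃21 22 23* 24 25 26 27        ┃━━
     ┃28 29 30 31                  ┃  
     ┃                             ┃──
     ┃                             ┃  
     ┃                             ┃  
     ┃                             ┃  
     ┃                             ┃  
     ┃                             ┃  
     ┃                             ┃  
     ┃                             ┃  
     ┃                             ┃━━
     ┗━━━━━━━━━━━━━━━━━━━━━━━━━━━━━┛  
                                      
                                      


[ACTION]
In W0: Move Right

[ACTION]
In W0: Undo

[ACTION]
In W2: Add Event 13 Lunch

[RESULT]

     ┃ CalendarWidget              ┃  
     ┠─────────────────────────────┨  
     ┃        December 2020        ┃  
     ┃Mo Tu We Th Fr Sa Su         ┃  
     ┃    1  2  3  4  5  6         ┃  
     ┃ 7  8  9 10 11 12 13*        ┃  
     ┃14* 15 16 17 18* 19 20       ┃━━
     ┃21 22 23* 24 25 26 27        ┃━━
     ┃28 29 30 31                  ┃  
     ┃                             ┃──
     ┃                             ┃  
     ┃                             ┃  
     ┃                             ┃  
     ┃                             ┃  
     ┃                             ┃  
     ┃                             ┃  
     ┃                             ┃  
     ┃                             ┃━━
     ┗━━━━━━━━━━━━━━━━━━━━━━━━━━━━━┛  
                                      
                                      


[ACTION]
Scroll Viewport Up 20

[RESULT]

              ┏━━━━━━━━━━━━━━━━━━━━━━━
              ┃ Sokoban               
              ┠───────────────────────
              ┃██████                 
              ┃█□□  █                 
              ┃█ █◎ █                 
              ┃█  █ █                 
              ┃█ █ @█                 
     ┏━━━━━━━━━━━━━━━━━━━━━━━━━━━━━┓  
     ┃ CalendarWidget              ┃  
     ┠─────────────────────────────┨  
     ┃        December 2020        ┃  
     ┃Mo Tu We Th Fr Sa Su         ┃  
     ┃    1  2  3  4  5  6         ┃  
     ┃ 7  8  9 10 11 12 13*        ┃  
     ┃14* 15 16 17 18* 19 20       ┃━━
     ┃21 22 23* 24 25 26 27        ┃━━
     ┃28 29 30 31                  ┃  
     ┃                             ┃──
     ┃                             ┃  
     ┃                             ┃  


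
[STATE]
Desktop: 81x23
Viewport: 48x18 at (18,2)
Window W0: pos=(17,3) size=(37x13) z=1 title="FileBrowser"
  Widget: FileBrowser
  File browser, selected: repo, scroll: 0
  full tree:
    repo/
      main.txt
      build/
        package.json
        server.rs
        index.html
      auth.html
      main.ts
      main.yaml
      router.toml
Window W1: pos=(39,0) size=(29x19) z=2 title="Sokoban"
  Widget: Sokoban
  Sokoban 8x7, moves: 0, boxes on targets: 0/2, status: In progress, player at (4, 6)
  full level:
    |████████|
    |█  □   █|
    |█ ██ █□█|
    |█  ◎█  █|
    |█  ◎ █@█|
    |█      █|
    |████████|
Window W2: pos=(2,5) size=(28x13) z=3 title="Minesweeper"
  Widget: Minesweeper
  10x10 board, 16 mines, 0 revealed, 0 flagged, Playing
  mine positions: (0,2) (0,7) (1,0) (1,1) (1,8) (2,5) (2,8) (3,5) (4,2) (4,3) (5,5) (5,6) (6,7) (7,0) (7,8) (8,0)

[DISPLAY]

                     ┠──────────────────────────
━━━━━━━━━━━━━━━━━━━━━┃████████                  
 FileBrowser         ┃█  □   █                  
━━━━━━━━━━━┓─────────┃█ ██ █□█                  
           ┃         ┃█  ◎█  █                  
───────────┨         ┃█  ◎ █@█                  
           ┃d/       ┃█      █                  
           ┃l        ┃████████                  
           ┃         ┃Moves: 0  0/2             
           ┃l        ┃                          
           ┃oml      ┃                          
           ┃         ┃                          
           ┃         ┃                          
           ┃━━━━━━━━━┃                          
           ┃         ┃                          
━━━━━━━━━━━┛         ┃                          
                     ┗━━━━━━━━━━━━━━━━━━━━━━━━━━
                                                


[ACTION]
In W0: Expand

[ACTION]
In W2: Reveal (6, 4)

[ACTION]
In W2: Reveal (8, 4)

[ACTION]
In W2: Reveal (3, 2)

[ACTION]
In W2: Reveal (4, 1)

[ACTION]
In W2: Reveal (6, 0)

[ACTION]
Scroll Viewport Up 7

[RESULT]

                     ┏━━━━━━━━━━━━━━━━━━━━━━━━━━
                     ┃ Sokoban                  
                     ┠──────────────────────────
━━━━━━━━━━━━━━━━━━━━━┃████████                  
 FileBrowser         ┃█  □   █                  
━━━━━━━━━━━┓─────────┃█ ██ █□█                  
           ┃         ┃█  ◎█  █                  
───────────┨         ┃█  ◎ █@█                  
           ┃d/       ┃█      █                  
           ┃l        ┃████████                  
           ┃         ┃Moves: 0  0/2             
           ┃l        ┃                          
           ┃oml      ┃                          
           ┃         ┃                          
           ┃         ┃                          
           ┃━━━━━━━━━┃                          
           ┃         ┃                          
━━━━━━━━━━━┛         ┃                          


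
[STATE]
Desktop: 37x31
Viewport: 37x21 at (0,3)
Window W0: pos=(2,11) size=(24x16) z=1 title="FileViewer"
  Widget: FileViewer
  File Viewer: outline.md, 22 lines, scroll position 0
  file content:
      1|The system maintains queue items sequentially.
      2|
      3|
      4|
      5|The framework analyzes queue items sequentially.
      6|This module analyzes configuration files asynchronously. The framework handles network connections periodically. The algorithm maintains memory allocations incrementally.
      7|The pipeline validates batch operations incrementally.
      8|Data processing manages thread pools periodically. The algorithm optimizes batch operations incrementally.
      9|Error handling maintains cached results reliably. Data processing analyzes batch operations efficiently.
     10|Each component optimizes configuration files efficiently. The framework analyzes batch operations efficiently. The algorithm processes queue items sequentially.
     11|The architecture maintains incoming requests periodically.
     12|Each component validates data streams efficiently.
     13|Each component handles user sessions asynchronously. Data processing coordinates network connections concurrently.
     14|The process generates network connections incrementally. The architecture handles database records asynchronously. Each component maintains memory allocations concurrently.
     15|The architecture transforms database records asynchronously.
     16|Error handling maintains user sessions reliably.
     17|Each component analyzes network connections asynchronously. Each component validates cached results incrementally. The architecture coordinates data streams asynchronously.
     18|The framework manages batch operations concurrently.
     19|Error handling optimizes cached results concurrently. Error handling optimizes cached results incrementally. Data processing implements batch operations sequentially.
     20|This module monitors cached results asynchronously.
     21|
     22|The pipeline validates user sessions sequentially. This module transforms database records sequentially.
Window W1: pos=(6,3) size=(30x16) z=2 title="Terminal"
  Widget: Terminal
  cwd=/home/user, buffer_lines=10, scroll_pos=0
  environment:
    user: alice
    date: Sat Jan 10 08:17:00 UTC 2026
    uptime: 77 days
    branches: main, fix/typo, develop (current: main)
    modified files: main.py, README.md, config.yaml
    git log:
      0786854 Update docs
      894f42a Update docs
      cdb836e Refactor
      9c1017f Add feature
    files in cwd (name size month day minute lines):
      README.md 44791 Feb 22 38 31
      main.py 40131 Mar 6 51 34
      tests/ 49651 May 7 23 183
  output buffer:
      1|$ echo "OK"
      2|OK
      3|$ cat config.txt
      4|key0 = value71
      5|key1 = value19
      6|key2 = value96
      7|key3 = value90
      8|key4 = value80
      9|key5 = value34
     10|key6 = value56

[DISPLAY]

      ┏━━━━━━━━━━━━━━━━━━━━━━━━━━━━┓ 
      ┃ Terminal                   ┃ 
      ┠────────────────────────────┨ 
      ┃$ echo "OK"                 ┃ 
      ┃OK                          ┃ 
      ┃$ cat config.txt            ┃ 
      ┃key0 = value71              ┃ 
      ┃key1 = value19              ┃ 
  ┏━━━┃key2 = value96              ┃ 
  ┃ Fi┃key3 = value90              ┃ 
  ┠───┃key4 = value80              ┃ 
  ┃The┃key5 = value34              ┃ 
  ┃   ┃key6 = value56              ┃ 
  ┃   ┃$ █                         ┃ 
  ┃   ┃                            ┃ 
  ┃The┗━━━━━━━━━━━━━━━━━━━━━━━━━━━━┛ 
  ┃This module analyzes ░┃           
  ┃The pipeline validate░┃           
  ┃Data processing manag░┃           
  ┃Error handling mainta░┃           
  ┃Each component optimi░┃           


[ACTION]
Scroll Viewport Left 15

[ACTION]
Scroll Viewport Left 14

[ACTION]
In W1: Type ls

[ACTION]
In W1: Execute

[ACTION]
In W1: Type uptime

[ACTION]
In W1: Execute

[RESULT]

      ┏━━━━━━━━━━━━━━━━━━━━━━━━━━━━┓ 
      ┃ Terminal                   ┃ 
      ┠────────────────────────────┨ 
      ┃key0 = value71              ┃ 
      ┃key1 = value19              ┃ 
      ┃key2 = value96              ┃ 
      ┃key3 = value90              ┃ 
      ┃key4 = value80              ┃ 
  ┏━━━┃key5 = value34              ┃ 
  ┃ Fi┃key6 = value56              ┃ 
  ┠───┃$ ls                        ┃ 
  ┃The┃README.md  main.py  tests/  ┃ 
  ┃   ┃$ uptime                    ┃ 
  ┃   ┃ 10:00  up 77 days          ┃ 
  ┃   ┃$ █                         ┃ 
  ┃The┗━━━━━━━━━━━━━━━━━━━━━━━━━━━━┛ 
  ┃This module analyzes ░┃           
  ┃The pipeline validate░┃           
  ┃Data processing manag░┃           
  ┃Error handling mainta░┃           
  ┃Each component optimi░┃           


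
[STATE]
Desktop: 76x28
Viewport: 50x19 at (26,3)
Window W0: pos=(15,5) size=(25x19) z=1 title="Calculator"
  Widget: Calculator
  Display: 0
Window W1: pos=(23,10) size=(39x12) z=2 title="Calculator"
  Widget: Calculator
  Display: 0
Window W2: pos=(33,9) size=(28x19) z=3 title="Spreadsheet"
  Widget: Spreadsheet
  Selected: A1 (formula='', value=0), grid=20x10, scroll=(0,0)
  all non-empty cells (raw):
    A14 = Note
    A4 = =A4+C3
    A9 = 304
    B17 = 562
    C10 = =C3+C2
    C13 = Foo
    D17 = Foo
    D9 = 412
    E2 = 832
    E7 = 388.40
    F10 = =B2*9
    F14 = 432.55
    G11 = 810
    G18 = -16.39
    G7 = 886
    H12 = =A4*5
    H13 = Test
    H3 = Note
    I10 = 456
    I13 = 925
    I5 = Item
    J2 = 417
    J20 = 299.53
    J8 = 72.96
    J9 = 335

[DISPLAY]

                                                  
                                                  
━━━━━━━━━━━━━┓                                    
r            ┃                                    
─────────────┨                                    
            0┃                                    
──┬───┐┏━━━━━━━━━━━━━━━━━━━━━━━━━━┓               
━━━━━━━┃ Spreadsheet              ┃┓              
alculat┠──────────────────────────┨┃              
───────┃A1:                       ┃┨              
       ┃       A       B       C  ┃┃              
──┬───┬┃--------------------------┃┃              
7 │ 8 │┃  1      [0]       0      ┃┃              
──┼───┼┃  2        0       0      ┃┃              
4 │ 5 │┃  3        0       0      ┃┃              
──┼───┼┃  4 #CIRC!         0      ┃┃              
1 │ 2 │┃  5        0       0      ┃┃              
──┴───┴┃  6        0       0      ┃┃              
━━━━━━━┃  7        0       0      ┃┛              


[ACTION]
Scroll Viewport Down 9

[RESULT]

──┬───┐┏━━━━━━━━━━━━━━━━━━━━━━━━━━┓               
━━━━━━━┃ Spreadsheet              ┃┓              
alculat┠──────────────────────────┨┃              
───────┃A1:                       ┃┨              
       ┃       A       B       C  ┃┃              
──┬───┬┃--------------------------┃┃              
7 │ 8 │┃  1      [0]       0      ┃┃              
──┼───┼┃  2        0       0      ┃┃              
4 │ 5 │┃  3        0       0      ┃┃              
──┼───┼┃  4 #CIRC!         0      ┃┃              
1 │ 2 │┃  5        0       0      ┃┃              
──┴───┴┃  6        0       0      ┃┃              
━━━━━━━┃  7        0       0      ┃┛              
       ┃  8        0       0      ┃               
━━━━━━━┃  9      304       0      ┃               
       ┃ 10        0       0      ┃               
       ┃ 11        0       0      ┃               
       ┃ 12        0       0      ┃               
       ┗━━━━━━━━━━━━━━━━━━━━━━━━━━┛               


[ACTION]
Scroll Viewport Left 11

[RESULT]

┃┌───┬───┬───┬───┐┏━━━━━━━━━━━━━━━━━━━━━━━━━━┓    
┃│ 7 │ 8┏━━━━━━━━━┃ Spreadsheet              ┃┓   
┃├───┼──┃ Calculat┠──────────────────────────┨┃   
┃│ 4 │ 5┠─────────┃A1:                       ┃┨   
┃├───┼──┃         ┃       A       B       C  ┃┃   
┃│ 1 │ 2┃┌───┬───┬┃--------------------------┃┃   
┃├───┼──┃│ 7 │ 8 │┃  1      [0]       0      ┃┃   
┃│ 0 │ .┃├───┼───┼┃  2        0       0      ┃┃   
┃├───┼──┃│ 4 │ 5 │┃  3        0       0      ┃┃   
┃│ C │ M┃├───┼───┼┃  4 #CIRC!         0      ┃┃   
┃└───┴──┃│ 1 │ 2 │┃  5        0       0      ┃┃   
┃       ┃└───┴───┴┃  6        0       0      ┃┃   
┃       ┗━━━━━━━━━┃  7        0       0      ┃┛   
┃                 ┃  8        0       0      ┃    
┗━━━━━━━━━━━━━━━━━┃  9      304       0      ┃    
                  ┃ 10        0       0      ┃    
                  ┃ 11        0       0      ┃    
                  ┃ 12        0       0      ┃    
                  ┗━━━━━━━━━━━━━━━━━━━━━━━━━━┛    


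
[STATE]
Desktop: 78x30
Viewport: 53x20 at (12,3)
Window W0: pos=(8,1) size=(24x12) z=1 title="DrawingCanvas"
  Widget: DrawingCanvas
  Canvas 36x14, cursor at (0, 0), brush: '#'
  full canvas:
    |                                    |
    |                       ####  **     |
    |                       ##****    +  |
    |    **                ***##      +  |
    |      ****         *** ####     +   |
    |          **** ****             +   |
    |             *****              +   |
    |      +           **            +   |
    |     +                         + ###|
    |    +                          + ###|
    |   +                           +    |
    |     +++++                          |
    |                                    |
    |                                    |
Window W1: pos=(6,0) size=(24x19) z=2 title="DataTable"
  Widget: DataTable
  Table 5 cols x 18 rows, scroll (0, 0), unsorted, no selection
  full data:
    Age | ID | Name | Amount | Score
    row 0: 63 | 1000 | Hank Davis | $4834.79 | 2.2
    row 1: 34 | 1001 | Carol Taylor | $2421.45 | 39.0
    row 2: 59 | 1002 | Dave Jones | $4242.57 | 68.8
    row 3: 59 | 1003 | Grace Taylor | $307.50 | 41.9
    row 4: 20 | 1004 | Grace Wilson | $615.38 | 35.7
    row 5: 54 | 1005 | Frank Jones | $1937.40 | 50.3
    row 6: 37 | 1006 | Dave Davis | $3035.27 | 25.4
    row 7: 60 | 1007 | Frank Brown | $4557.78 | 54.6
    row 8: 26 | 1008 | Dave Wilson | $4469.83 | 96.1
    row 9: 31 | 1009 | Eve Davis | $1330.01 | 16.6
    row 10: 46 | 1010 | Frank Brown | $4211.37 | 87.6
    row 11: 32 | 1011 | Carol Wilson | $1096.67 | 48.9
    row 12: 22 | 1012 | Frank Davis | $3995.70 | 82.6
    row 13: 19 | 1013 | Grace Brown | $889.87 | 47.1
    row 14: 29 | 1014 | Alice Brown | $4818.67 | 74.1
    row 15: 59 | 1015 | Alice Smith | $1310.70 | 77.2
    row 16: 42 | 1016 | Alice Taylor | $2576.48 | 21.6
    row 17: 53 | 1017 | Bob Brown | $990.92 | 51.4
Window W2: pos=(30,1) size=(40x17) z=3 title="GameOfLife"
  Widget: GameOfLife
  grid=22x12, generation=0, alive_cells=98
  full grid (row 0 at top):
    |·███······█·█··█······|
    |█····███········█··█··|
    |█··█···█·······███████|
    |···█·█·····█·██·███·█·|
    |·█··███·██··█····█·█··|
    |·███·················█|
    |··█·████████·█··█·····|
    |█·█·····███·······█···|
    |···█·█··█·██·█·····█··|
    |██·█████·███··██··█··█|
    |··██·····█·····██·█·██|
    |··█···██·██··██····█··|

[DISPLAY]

D  │Name        │┃┠──────────────────────────────────
───┼────────────┼┃┃Gen: 0                            
000│Hank Davis  │┃┃·███······█·█··█······            
001│Carol Taylor│┃┃█····███········█··█··            
002│Dave Jones  │┃┃█··█···█·······███████            
003│Grace Taylor│┃┃···█·█·····█·██·███·█·            
004│Grace Wilson│┃┃·█··███·██··█····█·█··            
005│Frank Jones │┃┃·███·················█            
006│Dave Davis  │┃┃··█·████████·█··█·····            
007│Frank Brown │┃┃█·█·····███·······█···            
008│Dave Wilson │┃┃···█·█··█·██·█·····█··            
009│Eve Davis   │┃┃██·█████·███··██··█··█            
010│Frank Brown │┃┃··██·····█·····██·█·██            
011│Carol Wilson│┃┃··█···██·██··██····█··            
012│Frank Davis │┃┗━━━━━━━━━━━━━━━━━━━━━━━━━━━━━━━━━━
━━━━━━━━━━━━━━━━━┛                                   
                                                     
                                                     
                                                     
                                                     


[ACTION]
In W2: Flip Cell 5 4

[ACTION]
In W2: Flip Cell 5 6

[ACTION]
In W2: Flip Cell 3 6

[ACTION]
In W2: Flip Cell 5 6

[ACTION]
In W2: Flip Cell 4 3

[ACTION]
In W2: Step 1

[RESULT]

D  │Name        │┃┠──────────────────────────────────
───┼────────────┼┃┃Gen: 1                            
000│Hank Davis  │┃┃·██···█···············            
001│Carol Taylor│┃┃█··██·██···········█··            
002│Dave Jones  │┃┃·······█······█······█            
003│Grace Taylor│┃┃···█····█···███······█            
004│Grace Wilson│┃┃·█····██····██··██·██·            
005│Frank Jones │┃┃·█·········██·········            
006│Dave Davis  │┃┃····████···█··········            
007│Frank Brown │┃┃·██···················            
008│Dave Wilson │┃┃█··█·█······█·█···██··            
009│Eve Davis   │┃┃·█···███···██·█████··█            
010│Frank Brown │┃┃···········█·█··███·██            
011│Carol Wilson│┃┃··██····███···██···██·            
012│Frank Davis │┃┗━━━━━━━━━━━━━━━━━━━━━━━━━━━━━━━━━━
━━━━━━━━━━━━━━━━━┛                                   
                                                     
                                                     
                                                     
                                                     


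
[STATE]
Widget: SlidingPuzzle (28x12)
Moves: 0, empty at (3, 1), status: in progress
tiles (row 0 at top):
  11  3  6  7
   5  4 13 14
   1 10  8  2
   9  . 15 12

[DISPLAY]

┌────┬────┬────┬────┐       
│ 11 │  3 │  6 │  7 │       
├────┼────┼────┼────┤       
│  5 │  4 │ 13 │ 14 │       
├────┼────┼────┼────┤       
│  1 │ 10 │  8 │  2 │       
├────┼────┼────┼────┤       
│  9 │    │ 15 │ 12 │       
└────┴────┴────┴────┘       
Moves: 0                    
                            
                            


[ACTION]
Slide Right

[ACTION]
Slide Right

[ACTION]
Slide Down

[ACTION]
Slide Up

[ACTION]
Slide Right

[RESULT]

┌────┬────┬────┬────┐       
│ 11 │  3 │  6 │  7 │       
├────┼────┼────┼────┤       
│  5 │  4 │ 13 │ 14 │       
├────┼────┼────┼────┤       
│  1 │ 10 │  8 │  2 │       
├────┼────┼────┼────┤       
│    │  9 │ 15 │ 12 │       
└────┴────┴────┴────┘       
Moves: 3                    
                            
                            


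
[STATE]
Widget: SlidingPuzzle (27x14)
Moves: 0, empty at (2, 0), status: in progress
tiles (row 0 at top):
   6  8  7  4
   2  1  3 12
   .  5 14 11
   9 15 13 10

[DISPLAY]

┌────┬────┬────┬────┐      
│  6 │  8 │  7 │  4 │      
├────┼────┼────┼────┤      
│  2 │  1 │  3 │ 12 │      
├────┼────┼────┼────┤      
│    │  5 │ 14 │ 11 │      
├────┼────┼────┼────┤      
│  9 │ 15 │ 13 │ 10 │      
└────┴────┴────┴────┘      
Moves: 0                   
                           
                           
                           
                           


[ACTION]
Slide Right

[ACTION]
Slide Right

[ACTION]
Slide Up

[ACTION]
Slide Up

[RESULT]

┌────┬────┬────┬────┐      
│  6 │  8 │  7 │  4 │      
├────┼────┼────┼────┤      
│  2 │  1 │  3 │ 12 │      
├────┼────┼────┼────┤      
│  9 │  5 │ 14 │ 11 │      
├────┼────┼────┼────┤      
│    │ 15 │ 13 │ 10 │      
└────┴────┴────┴────┘      
Moves: 1                   
                           
                           
                           
                           


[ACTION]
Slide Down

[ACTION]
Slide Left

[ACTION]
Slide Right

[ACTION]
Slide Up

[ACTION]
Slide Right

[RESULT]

┌────┬────┬────┬────┐      
│  6 │  8 │  7 │  4 │      
├────┼────┼────┼────┤      
│  2 │  1 │  3 │ 12 │      
├────┼────┼────┼────┤      
│  9 │  5 │ 14 │ 11 │      
├────┼────┼────┼────┤      
│    │ 15 │ 13 │ 10 │      
└────┴────┴────┴────┘      
Moves: 5                   
                           
                           
                           
                           


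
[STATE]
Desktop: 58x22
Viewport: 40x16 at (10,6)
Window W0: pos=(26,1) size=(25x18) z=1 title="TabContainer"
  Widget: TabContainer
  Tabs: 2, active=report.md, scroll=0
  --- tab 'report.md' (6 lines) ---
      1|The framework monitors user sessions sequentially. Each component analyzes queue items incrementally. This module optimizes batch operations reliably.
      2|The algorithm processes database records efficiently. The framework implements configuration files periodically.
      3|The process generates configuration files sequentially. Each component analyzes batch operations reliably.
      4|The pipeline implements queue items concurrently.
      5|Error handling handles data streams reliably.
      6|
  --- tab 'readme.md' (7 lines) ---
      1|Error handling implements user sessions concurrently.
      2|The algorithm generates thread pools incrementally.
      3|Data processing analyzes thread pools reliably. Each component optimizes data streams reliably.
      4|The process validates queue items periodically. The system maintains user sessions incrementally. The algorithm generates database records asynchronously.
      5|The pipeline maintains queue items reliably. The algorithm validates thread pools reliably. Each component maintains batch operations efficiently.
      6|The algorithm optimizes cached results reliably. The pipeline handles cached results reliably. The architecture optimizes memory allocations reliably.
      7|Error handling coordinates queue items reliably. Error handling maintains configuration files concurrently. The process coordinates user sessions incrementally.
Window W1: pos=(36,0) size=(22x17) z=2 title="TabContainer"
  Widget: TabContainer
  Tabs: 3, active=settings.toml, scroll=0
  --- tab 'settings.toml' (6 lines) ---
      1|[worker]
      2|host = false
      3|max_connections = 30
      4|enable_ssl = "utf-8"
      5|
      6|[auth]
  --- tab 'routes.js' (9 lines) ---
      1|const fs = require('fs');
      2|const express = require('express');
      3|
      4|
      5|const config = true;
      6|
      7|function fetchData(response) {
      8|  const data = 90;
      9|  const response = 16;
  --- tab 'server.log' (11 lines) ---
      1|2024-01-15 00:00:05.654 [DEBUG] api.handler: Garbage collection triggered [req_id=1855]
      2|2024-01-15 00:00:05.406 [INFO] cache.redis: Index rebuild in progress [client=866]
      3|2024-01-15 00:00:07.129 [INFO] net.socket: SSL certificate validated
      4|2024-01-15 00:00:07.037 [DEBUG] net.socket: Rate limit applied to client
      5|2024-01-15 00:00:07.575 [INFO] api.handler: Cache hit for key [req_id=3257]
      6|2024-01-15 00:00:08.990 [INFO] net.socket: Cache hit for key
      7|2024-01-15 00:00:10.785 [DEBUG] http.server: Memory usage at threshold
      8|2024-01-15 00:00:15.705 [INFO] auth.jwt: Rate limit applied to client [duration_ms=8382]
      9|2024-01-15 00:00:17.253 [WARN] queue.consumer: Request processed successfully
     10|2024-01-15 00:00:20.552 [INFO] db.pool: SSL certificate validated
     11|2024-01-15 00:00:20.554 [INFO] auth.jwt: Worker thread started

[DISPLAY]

                ┃The frame┃host = false 
                ┃The algor┃max_connectio
                ┃The proce┃enable_ssl = 
                ┃The pipel┃             
                ┃Error han┃[auth]       
                ┃         ┃             
                ┃         ┃             
                ┃         ┃             
                ┃         ┃             
                ┃         ┃             
                ┃         ┗━━━━━━━━━━━━━
                ┃                       
                ┗━━━━━━━━━━━━━━━━━━━━━━━
                                        
                                        
                                        


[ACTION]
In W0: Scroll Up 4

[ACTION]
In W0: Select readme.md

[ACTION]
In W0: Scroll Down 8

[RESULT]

                ┃Error han┃host = false 
                ┃         ┃max_connectio
                ┃         ┃enable_ssl = 
                ┃         ┃             
                ┃         ┃[auth]       
                ┃         ┃             
                ┃         ┃             
                ┃         ┃             
                ┃         ┃             
                ┃         ┃             
                ┃         ┗━━━━━━━━━━━━━
                ┃                       
                ┗━━━━━━━━━━━━━━━━━━━━━━━
                                        
                                        
                                        


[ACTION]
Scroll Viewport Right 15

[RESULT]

        ┃Error han┃host = false        ┃
        ┃         ┃max_connections = 30┃
        ┃         ┃enable_ssl = "utf-8"┃
        ┃         ┃                    ┃
        ┃         ┃[auth]              ┃
        ┃         ┃                    ┃
        ┃         ┃                    ┃
        ┃         ┃                    ┃
        ┃         ┃                    ┃
        ┃         ┃                    ┃
        ┃         ┗━━━━━━━━━━━━━━━━━━━━┛
        ┃                       ┃       
        ┗━━━━━━━━━━━━━━━━━━━━━━━┛       
                                        
                                        
                                        


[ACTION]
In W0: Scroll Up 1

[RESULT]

        ┃The algor┃host = false        ┃
        ┃Error han┃max_connections = 30┃
        ┃         ┃enable_ssl = "utf-8"┃
        ┃         ┃                    ┃
        ┃         ┃[auth]              ┃
        ┃         ┃                    ┃
        ┃         ┃                    ┃
        ┃         ┃                    ┃
        ┃         ┃                    ┃
        ┃         ┃                    ┃
        ┃         ┗━━━━━━━━━━━━━━━━━━━━┛
        ┃                       ┃       
        ┗━━━━━━━━━━━━━━━━━━━━━━━┛       
                                        
                                        
                                        


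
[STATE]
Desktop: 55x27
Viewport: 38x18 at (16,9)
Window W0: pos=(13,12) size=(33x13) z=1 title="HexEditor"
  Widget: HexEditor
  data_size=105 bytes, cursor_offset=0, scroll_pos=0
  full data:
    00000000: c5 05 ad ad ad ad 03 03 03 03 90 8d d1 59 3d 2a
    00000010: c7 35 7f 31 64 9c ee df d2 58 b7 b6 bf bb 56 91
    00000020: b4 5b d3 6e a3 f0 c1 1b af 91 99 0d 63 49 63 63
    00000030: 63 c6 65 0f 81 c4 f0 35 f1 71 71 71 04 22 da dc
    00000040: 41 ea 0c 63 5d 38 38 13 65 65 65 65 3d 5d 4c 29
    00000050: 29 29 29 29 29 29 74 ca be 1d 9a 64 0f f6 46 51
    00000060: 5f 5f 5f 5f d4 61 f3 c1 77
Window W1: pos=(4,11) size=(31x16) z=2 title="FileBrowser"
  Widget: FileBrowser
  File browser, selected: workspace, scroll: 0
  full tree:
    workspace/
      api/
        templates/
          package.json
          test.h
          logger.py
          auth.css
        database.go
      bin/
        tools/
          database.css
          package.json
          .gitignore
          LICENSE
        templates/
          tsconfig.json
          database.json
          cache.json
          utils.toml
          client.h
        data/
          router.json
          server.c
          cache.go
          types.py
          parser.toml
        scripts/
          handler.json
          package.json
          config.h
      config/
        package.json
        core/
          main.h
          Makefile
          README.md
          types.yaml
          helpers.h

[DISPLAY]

                                      
                                      
━━━━━━━━━━━━━━━━━━┓                   
r                 ┃━━━━━━━━━━┓        
──────────────────┨          ┃        
pace/             ┃──────────┨        
/                 ┃ ad ad 03 ┃        
/                 ┃ 64 9c ee ┃        
fig/              ┃ a3 f0 c1 ┃        
                  ┃ 81 c4 f0 ┃        
                  ┃ 5d 38 38 ┃        
                  ┃ 29 29 74 ┃        
                  ┃ d4 61 f3 ┃        
                  ┃          ┃        
                  ┃          ┃        
                  ┃━━━━━━━━━━┛        
                  ┃                   
━━━━━━━━━━━━━━━━━━┛                   


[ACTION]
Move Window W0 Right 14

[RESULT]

                                      
                                      
━━━━━━━━━━━━━━━━━━┓                   
r                 ┃━━━━━━━━━━━━━━━━━━━
──────────────────┨                   
pace/             ┃───────────────────
/                 ┃ 05 ad ad ad ad 03 
/                 ┃ 35 7f 31 64 9c ee 
fig/              ┃ 5b d3 6e a3 f0 c1 
                  ┃ c6 65 0f 81 c4 f0 
                  ┃ ea 0c 63 5d 38 38 
                  ┃ 29 29 29 29 29 74 
                  ┃ 5f 5f 5f d4 61 f3 
                  ┃                   
                  ┃                   
                  ┃━━━━━━━━━━━━━━━━━━━
                  ┃                   
━━━━━━━━━━━━━━━━━━┛                   


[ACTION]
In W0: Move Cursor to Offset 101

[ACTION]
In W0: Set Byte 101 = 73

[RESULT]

                                      
                                      
━━━━━━━━━━━━━━━━━━┓                   
r                 ┃━━━━━━━━━━━━━━━━━━━
──────────────────┨                   
pace/             ┃───────────────────
/                 ┃ 05 ad ad ad ad 03 
/                 ┃ 35 7f 31 64 9c ee 
fig/              ┃ 5b d3 6e a3 f0 c1 
                  ┃ c6 65 0f 81 c4 f0 
                  ┃ ea 0c 63 5d 38 38 
                  ┃ 29 29 29 29 29 74 
                  ┃ 5f 5f 5f d4 73 f3 
                  ┃                   
                  ┃                   
                  ┃━━━━━━━━━━━━━━━━━━━
                  ┃                   
━━━━━━━━━━━━━━━━━━┛                   
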